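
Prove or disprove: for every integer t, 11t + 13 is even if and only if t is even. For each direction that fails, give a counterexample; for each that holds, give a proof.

(⟹) This fails: t = 5 gives 11t + 13 = 68, which is even, but 5 is odd, not even.

(⟸) This also fails: t = 2 is even, but 11t + 13 = 35 is odd, not even.

Neither direction holds.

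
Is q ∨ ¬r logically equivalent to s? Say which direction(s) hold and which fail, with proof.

(⇒) fails and (⇐) fails.

(→) This fails. Under q = F, s = F, r = F, the left side is true but the right side is false.

(←) This fails. Under q = F, s = T, r = T, the left side is false but the right side is true.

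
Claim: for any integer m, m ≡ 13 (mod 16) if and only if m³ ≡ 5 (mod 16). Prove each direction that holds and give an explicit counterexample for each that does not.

Both implications hold.

(⟸) Suppose m³ ≡ 5 (mod 16). The only residue r in {0, …, 15} with r³ ≡ 5 (mod 16) is r = 13, so m ≡ 13 (mod 16).

(⟹) Suppose m ≡ 13 (mod 16). Write m = 16j + 13. Then (16j + 13)³ = 4096j³ + 9984j² + 8112j + 2197 = 16(256j³ + 624j² + 507j + 137) + 5, so m³ ≡ 5 (mod 16).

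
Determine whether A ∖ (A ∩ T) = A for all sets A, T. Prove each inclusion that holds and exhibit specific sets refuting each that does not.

Only the forward inclusion holds.

Forward inclusion. Let x ∈ A ∖ (A ∩ T). Then x ∈ A and x ∉ T, from which x ∈ A.

Reverse inclusion. This inclusion fails. Take A = {1}, T = {1}; then 1 ∈ A but 1 ∉ A ∖ (A ∩ T).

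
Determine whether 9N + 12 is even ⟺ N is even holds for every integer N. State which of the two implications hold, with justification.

Both directions hold; the statement is true.

(→) Suppose 9N + 12 is even. Since 9 is odd, 9N and N have the same parity, so 9N + 12 ≡ N + 12 (mod 2). As 12 is even, 9N + 12 is even exactly when N is even. Thus N is even.

(←) Conversely, suppose N is even; write N = 2j. Then 9N + 12 = 9·(2j) + 12 = 2·9j + 12, which is even.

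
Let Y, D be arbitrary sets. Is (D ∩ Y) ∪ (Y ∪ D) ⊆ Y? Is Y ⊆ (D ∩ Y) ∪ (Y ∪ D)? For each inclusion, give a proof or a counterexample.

The sets are not equal: only the reverse inclusion holds.

Reverse inclusion. Let x ∈ Y. Then either x ∈ Y and x ∉ D; or x ∈ Y ∩ D. In each case x ∈ (D ∩ Y) ∪ (Y ∪ D), so Y ⊆ (D ∩ Y) ∪ (Y ∪ D).

Forward inclusion. This inclusion fails. Take Y = ∅, D = {1}; then 1 ∈ (D ∩ Y) ∪ (Y ∪ D) but 1 ∉ Y.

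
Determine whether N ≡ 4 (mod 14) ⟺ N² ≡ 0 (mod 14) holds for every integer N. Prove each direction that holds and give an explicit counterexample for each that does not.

[⇒] This fails: take N = 4. Then 4 ≡ 4 (mod 14), but 4² = 16 ≡ 2 (mod 14), not 0.

[⇐] This fails: take N = 0. Then 0² = 0 ≡ 0 (mod 14), yet 0 ≡ 0 (mod 14), not 4.

Both directions fail.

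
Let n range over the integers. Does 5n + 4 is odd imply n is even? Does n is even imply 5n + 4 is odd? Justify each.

Neither direction holds.

(→) This fails: n = 3 gives 5n + 4 = 19, which is odd, but 3 is odd, not even.

(←) This also fails: n = 4 is even, but 5n + 4 = 24 is even, not odd.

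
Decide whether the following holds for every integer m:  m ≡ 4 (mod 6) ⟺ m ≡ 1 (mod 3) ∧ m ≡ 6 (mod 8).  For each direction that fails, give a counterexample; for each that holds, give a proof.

(→) This fails: m = 16 gives 16 ≡ 4 (mod 6) but 16 ≡ 0 (mod 8), so the conjunction on the right does not hold.

(←) Conversely, if m ≡ 1 (mod 3) and m ≡ 6 (mod 8), then by the Chinese remainder theorem m ≡ 22 (mod 24). Since 22 ≡ 4 (mod 6) and 6 ∣ 24, we get m ≡ 4 (mod 6).

Only the reverse direction holds.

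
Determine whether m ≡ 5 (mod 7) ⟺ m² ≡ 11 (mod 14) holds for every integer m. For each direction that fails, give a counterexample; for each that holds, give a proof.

(⇒) fails and (⇐) fails.

(→) This fails: take m = 12. Then 12 ≡ 5 (mod 7), but 12² = 144 ≡ 4 (mod 14), not 11.

(←) This fails: take m = 9. Then 9² = 81 ≡ 11 (mod 14), yet 9 ≡ 2 (mod 7), not 5.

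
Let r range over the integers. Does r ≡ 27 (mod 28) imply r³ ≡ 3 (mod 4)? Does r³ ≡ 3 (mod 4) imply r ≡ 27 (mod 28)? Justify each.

[⇐] This fails: take r = 3. Then 3³ = 27 ≡ 3 (mod 4), yet 3 ≡ 3 (mod 28), not 27.

[⇒] Suppose r ≡ 27 (mod 28). Then r³ ≡ 27³ = 19683 (mod 28), and since 4 ∣ 28, also r³ ≡ 3 (mod 4).

The forward direction holds; the converse fails.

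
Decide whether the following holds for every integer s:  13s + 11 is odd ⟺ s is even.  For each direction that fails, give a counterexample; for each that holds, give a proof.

Equivalent; both directions hold.

(→) Suppose 13s + 11 is odd. Since 13 is odd, 13s and s have the same parity, so 13s + 11 ≡ s + 11 (mod 2). As 11 is odd, 13s + 11 is odd exactly when s is even. Thus s is even.

(←) Conversely, suppose s is even; write s = 2j. Then 13s + 11 = 13·(2j) + 11 = 2·13j + 11, which is odd.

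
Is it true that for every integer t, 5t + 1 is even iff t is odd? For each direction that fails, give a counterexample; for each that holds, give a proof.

(⇒) Suppose 5t + 1 is even. Since 5 is odd, 5t and t have the same parity, so 5t + 1 ≡ t + 1 (mod 2). As 1 is odd, 5t + 1 is even exactly when t is odd. Thus t is odd.

(⇐) Conversely, suppose t is odd; write t = 2j + 1. Then 5t + 1 = 5·(2j + 1) + 1 = 2·5j + 6, which is even.

Both directions hold; the statement is true.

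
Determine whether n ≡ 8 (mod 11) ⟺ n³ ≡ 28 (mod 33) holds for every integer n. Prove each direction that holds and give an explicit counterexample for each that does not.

The forward direction fails; the converse holds.

(⟹) This fails: take n = 8. Then 8 ≡ 8 (mod 11), but 8³ = 512 ≡ 17 (mod 33), not 28.

(⟸) Conversely, the residues r modulo 33 with r³ ≡ 28 (mod 33) are exactly {19}, and each is ≡ 8 (mod 11).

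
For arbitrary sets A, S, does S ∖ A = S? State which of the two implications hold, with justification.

(⊆) holds; (⊇) fails.

Forward inclusion. Let x ∈ S ∖ A. Then x ∈ S and x ∉ A, from which x ∈ S.

Reverse inclusion. This inclusion fails. Take A = {1}, S = {1}; then 1 ∈ S but 1 ∉ S ∖ A.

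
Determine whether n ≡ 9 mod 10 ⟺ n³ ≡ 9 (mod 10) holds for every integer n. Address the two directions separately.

The biconditional holds.

Forward direction. Suppose n ≡ 9 mod 10. Write n = 10j + 9. Then (10j + 9)³ = 1000j³ + 2700j² + 2430j + 729 = 10(100j³ + 270j² + 243j + 72) + 9, so n³ ≡ 9 (mod 10).

Converse. For the converse, argue contrapositively. If n ≢ 9 (mod 10), then n is congruent to one of 0, 1, 2, 3, 4, 5, 6, 7, 8 modulo 10, and these give n³ ≡ 0, 1, 8, 7, 4, 5, 6, 3, 2 respectively — never 9.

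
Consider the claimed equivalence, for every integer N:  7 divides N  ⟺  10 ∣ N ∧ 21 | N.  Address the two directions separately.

(⟸) Suppose 10 ∣ N and 21 ∣ N. Any common multiple of 10 and 21 is a multiple of their lcm; here gcd(10, 21) = 1, so lcm(10, 21) = 10·21 = 210, so 210 ∣ N. Since 7 ∣ 210, it follows that 7 ∣ N.

(⟹) This fails: take N = 7. Certainly 7 ∣ 7, but 10 ∤ 7.

Not equivalent: only (⇐) holds.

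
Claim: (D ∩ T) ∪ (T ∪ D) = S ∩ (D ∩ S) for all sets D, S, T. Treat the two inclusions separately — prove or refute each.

Forward inclusion. This inclusion fails. Take D = {1}, S = ∅, T = ∅; then 1 ∈ (D ∩ T) ∪ (T ∪ D) but 1 ∉ S ∩ (D ∩ S).

Reverse inclusion. Let x ∈ S ∩ (D ∩ S). Then either x ∈ D ∩ S and x ∉ T; or x ∈ D ∩ S ∩ T. In each case x ∈ (D ∩ T) ∪ (T ∪ D), so S ∩ (D ∩ S) ⊆ (D ∩ T) ∪ (T ∪ D).

(⊆) fails; (⊇) holds.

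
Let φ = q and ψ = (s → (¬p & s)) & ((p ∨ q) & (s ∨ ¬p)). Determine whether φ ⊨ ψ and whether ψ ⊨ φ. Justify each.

Only the reverse direction holds.

(⇒) This fails. Under p = T, q = T, s = F, the left side is true but the right side is false.

(⇐) Assume the antecedent. If p is true, the antecedent cannot hold. If p is false, the antecedent forces (p = F, q = T, s = F) or (p = F, q = T, s = T), and q holds there. Either way q holds.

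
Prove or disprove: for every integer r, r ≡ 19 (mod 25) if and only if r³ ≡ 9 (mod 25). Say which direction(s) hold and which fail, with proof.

(→) Suppose r ≡ 19 (mod 25). Write r = 25j + 19. Then (25j + 19)³ = 15625j³ + 35625j² + 27075j + 6859 = 25(625j³ + 1425j² + 1083j + 274) + 9, so r³ ≡ 9 (mod 25).

(←) Conversely, suppose r³ ≡ 9 (mod 25). The only residue r in {0, …, 24} with r³ ≡ 9 (mod 25) is r = 19, so r ≡ 19 (mod 25).

Both directions hold.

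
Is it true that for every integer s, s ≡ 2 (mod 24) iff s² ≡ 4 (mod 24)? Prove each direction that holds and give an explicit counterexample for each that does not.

(⟹) Suppose s ≡ 2 (mod 24). Write s = 24j + 2. Then (24j + 2)² = 576j² + 96j + 4 = 24(24j² + 4j) + 4, so s² ≡ 4 (mod 24).

(⟸) This fails: take s = 10. Then 10² = 100 ≡ 4 (mod 24), yet 10 ≡ 10 (mod 24), not 2.

Only the forward implication holds.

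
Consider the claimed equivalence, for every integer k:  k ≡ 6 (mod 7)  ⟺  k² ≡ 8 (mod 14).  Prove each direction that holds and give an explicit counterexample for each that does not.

Both directions fail.

[⇒] This fails: take k = 13. Then 13 ≡ 6 (mod 7), but 13² = 169 ≡ 1 (mod 14), not 8.

[⇐] This fails: take k = 8. Then 8² = 64 ≡ 8 (mod 14), yet 8 ≡ 1 (mod 7), not 6.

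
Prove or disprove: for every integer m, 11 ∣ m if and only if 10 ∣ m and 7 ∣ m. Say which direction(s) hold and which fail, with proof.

Neither implication holds.

[⇒] This fails: take m = 11. Certainly 11 ∣ 11, but 10 ∤ 11.

[⇐] This fails: take m = 70. Both 10 ∣ 70 and 7 ∣ 70, yet 70 is not a multiple of 11 (since 70 = 6·11 + 4), so 11 ∤ 70.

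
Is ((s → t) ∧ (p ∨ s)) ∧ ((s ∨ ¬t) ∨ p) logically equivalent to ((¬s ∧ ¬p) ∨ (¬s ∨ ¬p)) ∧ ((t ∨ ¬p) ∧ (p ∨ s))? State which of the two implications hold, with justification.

Both directions fail.

(→) This fails. Under p = T, s = F, t = F, the left side is true but the right side is false.

(←) This fails. Under p = F, s = T, t = F, the left side is false but the right side is true.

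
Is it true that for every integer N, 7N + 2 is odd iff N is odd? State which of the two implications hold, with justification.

Equivalent; both directions hold.

Converse. Suppose N is odd; write N = 2j + 1. Then 7N + 2 = 7·(2j + 1) + 2 = 2·7j + 9, which is odd.

Forward direction. Suppose 7N + 2 is odd. Since 7 is odd, 7N and N have the same parity, so 7N + 2 ≡ N + 2 (mod 2). As 2 is even, 7N + 2 is odd exactly when N is odd. Thus N is odd.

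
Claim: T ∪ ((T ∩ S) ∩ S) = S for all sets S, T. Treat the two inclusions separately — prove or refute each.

Neither inclusion holds.

Forward inclusion. This inclusion fails. Take S = ∅, T = {1}; then 1 ∈ T ∪ ((T ∩ S) ∩ S) but 1 ∉ S.

Reverse inclusion. This inclusion fails. Take S = {1}, T = ∅; then 1 ∈ S but 1 ∉ T ∪ ((T ∩ S) ∩ S).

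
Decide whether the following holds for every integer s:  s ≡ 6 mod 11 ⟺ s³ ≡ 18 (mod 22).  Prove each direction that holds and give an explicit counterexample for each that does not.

(⇒) fails; (⇐) holds.

[⇒] This fails: take s = 17. Then 17 ≡ 6 (mod 11), but 17³ = 4913 ≡ 7 (mod 22), not 18.

[⇐] Conversely, the residues r modulo 22 with r³ ≡ 18 (mod 22) are exactly {6}, and each is ≡ 6 (mod 11).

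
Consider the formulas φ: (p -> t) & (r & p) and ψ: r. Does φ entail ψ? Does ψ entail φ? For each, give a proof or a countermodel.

(⟹) Assume the antecedent. If p is true, the antecedent forces (p = T, t = T, r = T), and r holds there. If p is false, the antecedent cannot hold. Either way r holds.

(⟸) This fails. Under p = F, t = F, r = T, the left side is false but the right side is true.

(⇒) holds; (⇐) fails.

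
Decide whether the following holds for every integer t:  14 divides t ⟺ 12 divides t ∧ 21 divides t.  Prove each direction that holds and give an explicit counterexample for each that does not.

Not equivalent: only (⇐) holds.

(→) This fails: take t = 14. Certainly 14 ∣ 14, but 12 ∤ 14.

(←) Suppose 12 ∣ t and 21 ∣ t. Any common multiple of 12 and 21 is a multiple of their lcm; here lcm(12, 21) = 12·21/gcd(12, 21) = 252/3 = 84, so 84 ∣ t. Since 14 ∣ 84, it follows that 14 ∣ t.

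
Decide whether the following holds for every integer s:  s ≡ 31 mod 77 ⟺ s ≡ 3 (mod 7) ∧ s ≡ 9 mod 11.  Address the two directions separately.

Converse. If s ≡ 3 (mod 7) and s ≡ 9 (mod 11), then by the Chinese remainder theorem s ≡ 31 (mod 77). This is exactly s ≡ 31 (mod 77).

Forward direction. Suppose s ≡ 31 (mod 77); write s = 77j + 31. Since 7 ∣ 77, reducing mod 7 gives s ≡ 31 ≡ 3 (mod 7); since 11 ∣ 77, reducing mod 11 gives s ≡ 31 ≡ 9 (mod 11).

Both implications hold.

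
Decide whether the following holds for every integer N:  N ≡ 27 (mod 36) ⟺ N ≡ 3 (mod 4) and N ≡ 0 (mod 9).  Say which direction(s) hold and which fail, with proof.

Both directions hold; the statement is true.

(⇐) If N ≡ 3 (mod 4) and N ≡ 0 (mod 9), then by the Chinese remainder theorem N ≡ 27 (mod 36). This is exactly N ≡ 27 (mod 36).

(⇒) Suppose N ≡ 27 (mod 36); write N = 36j + 27. Since 4 ∣ 36, reducing mod 4 gives N ≡ 27 ≡ 3 (mod 4); since 9 ∣ 36, reducing mod 9 gives N ≡ 27 ≡ 0 (mod 9).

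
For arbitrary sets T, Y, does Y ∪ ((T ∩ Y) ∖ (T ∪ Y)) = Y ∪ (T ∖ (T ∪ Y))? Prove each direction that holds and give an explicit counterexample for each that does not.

(⟹) Let x ∈ Y ∪ ((T ∩ Y) ∖ (T ∪ Y)). Then either x ∈ Y and x ∉ T; or x ∈ T ∩ Y. In each case x ∈ Y ∪ (T ∖ (T ∪ Y)), so Y ∪ ((T ∩ Y) ∖ (T ∪ Y)) ⊆ Y ∪ (T ∖ (T ∪ Y)).

(⟸) Let x ∈ Y ∪ (T ∖ (T ∪ Y)). Then either x ∈ Y and x ∉ T; or x ∈ T ∩ Y. In each case x ∈ Y ∪ ((T ∩ Y) ∖ (T ∪ Y)), so Y ∪ (T ∖ (T ∪ Y)) ⊆ Y ∪ ((T ∩ Y) ∖ (T ∪ Y)).

The two sets are equal.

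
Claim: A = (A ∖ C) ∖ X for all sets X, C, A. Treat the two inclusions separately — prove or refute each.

(⊇) Let x ∈ (A ∖ C) ∖ X. Then x ∈ A and x ∉ X, C, from which x ∈ A.

(⊆) This inclusion fails. Take X = {1}, C = ∅, A = {1}; then 1 ∈ A but 1 ∉ (A ∖ C) ∖ X.

(⊆) fails; (⊇) holds.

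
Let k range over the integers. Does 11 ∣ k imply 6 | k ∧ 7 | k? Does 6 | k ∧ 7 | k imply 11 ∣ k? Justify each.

(⇒) This fails: take k = 11. Certainly 11 ∣ 11, but 6 ∤ 11.

(⇐) This fails: take k = 42. Both 6 ∣ 42 and 7 ∣ 42, yet 42 is not a multiple of 11 (since 42 = 3·11 + 9), so 11 ∤ 42.

Both directions fail.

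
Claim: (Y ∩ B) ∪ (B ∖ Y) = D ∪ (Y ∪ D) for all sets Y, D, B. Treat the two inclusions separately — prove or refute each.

Both inclusions fail.

(⟹) This inclusion fails. Take Y = ∅, D = ∅, B = {1}; then 1 ∈ (Y ∩ B) ∪ (B ∖ Y) but 1 ∉ D ∪ (Y ∪ D).

(⟸) This inclusion fails. Take Y = {1}, D = ∅, B = ∅; then 1 ∈ D ∪ (Y ∪ D) but 1 ∉ (Y ∩ B) ∪ (B ∖ Y).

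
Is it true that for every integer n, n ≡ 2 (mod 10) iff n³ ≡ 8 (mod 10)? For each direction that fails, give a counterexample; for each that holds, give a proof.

Both implications hold.

(⟹) Suppose n ≡ 2 (mod 10). Write n = 10j + 2. Then (10j + 2)³ = 1000j³ + 600j² + 120j + 8 = 10(100j³ + 60j² + 12j) + 8, so n³ ≡ 8 (mod 10).

(⟸) For the converse, argue contrapositively. If n ≢ 2 (mod 10), then n is congruent to one of 0, 1, 3, 4, 5, 6, 7, 8, 9 modulo 10, and these give n³ ≡ 0, 1, 7, 4, 5, 6, 3, 2, 9 respectively — never 8.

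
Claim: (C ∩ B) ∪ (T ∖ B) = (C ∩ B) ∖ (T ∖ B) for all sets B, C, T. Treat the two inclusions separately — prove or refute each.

Only the reverse inclusion holds.

Forward inclusion. This inclusion fails. Take B = ∅, C = ∅, T = {1}; then 1 ∈ (C ∩ B) ∪ (T ∖ B) but 1 ∉ (C ∩ B) ∖ (T ∖ B).

Reverse inclusion. Let x ∈ (C ∩ B) ∖ (T ∖ B). Then either x ∈ B ∩ C and x ∉ T; or x ∈ B ∩ C ∩ T. In each case x ∈ (C ∩ B) ∪ (T ∖ B), so (C ∩ B) ∖ (T ∖ B) ⊆ (C ∩ B) ∪ (T ∖ B).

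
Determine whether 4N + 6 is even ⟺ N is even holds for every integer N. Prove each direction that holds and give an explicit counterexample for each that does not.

Not equivalent: only (⇐) holds.

(→) This fails: take N = 7. Then 4N + 6 = 34, which is even, yet N = 7 is odd, not even.

(←) Suppose N is even. Since 4 is even, 4N is even for every N, so 4N + 6 has the same parity as 6, which is even. Hence 4N + 6 is even.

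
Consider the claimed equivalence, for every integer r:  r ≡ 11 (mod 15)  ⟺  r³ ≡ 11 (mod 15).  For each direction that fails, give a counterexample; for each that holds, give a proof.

Both implications hold.

[⇐] Suppose r³ ≡ 11 (mod 15). The only residue r in {0, …, 14} with r³ ≡ 11 (mod 15) is r = 11, so r ≡ 11 (mod 15).

[⇒] Suppose r ≡ 11 (mod 15). Write r = 15j + 11. Then (15j + 11)³ = 3375j³ + 7425j² + 5445j + 1331 = 15(225j³ + 495j² + 363j + 88) + 11, so r³ ≡ 11 (mod 15).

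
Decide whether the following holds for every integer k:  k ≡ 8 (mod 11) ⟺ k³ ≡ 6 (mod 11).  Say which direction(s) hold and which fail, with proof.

Both directions hold; the statement is true.

(→) Suppose k ≡ 8 (mod 11). Write k = 11j + 8. Then (11j + 8)³ = 1331j³ + 2904j² + 2112j + 512 = 11(121j³ + 264j² + 192j + 46) + 6, so k³ ≡ 6 (mod 11).

(←) For the converse, argue contrapositively. If k ≢ 8 (mod 11), then k is congruent to one of 0, 1, 2, 3, 4, 5, 6, 7, 9, 10 modulo 11, and these give k³ ≡ 0, 1, 8, 5, 9, 4, 7, 2, 3, 10 respectively — never 6.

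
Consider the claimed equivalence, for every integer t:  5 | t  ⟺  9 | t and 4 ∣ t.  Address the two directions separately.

Neither direction holds.

(→) This fails: take t = 5. Certainly 5 ∣ 5, but 9 ∤ 5.

(←) This fails: take t = 36. Both 9 ∣ 36 and 4 ∣ 36, yet 36 is not a multiple of 5 (since 36 = 7·5 + 1), so 5 ∤ 36.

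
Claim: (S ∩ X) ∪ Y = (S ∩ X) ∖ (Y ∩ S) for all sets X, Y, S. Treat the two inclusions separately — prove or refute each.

Only the reverse inclusion holds.

(⟹) This inclusion fails. Take X = ∅, Y = {1}, S = ∅; then 1 ∈ (S ∩ X) ∪ Y but 1 ∉ (S ∩ X) ∖ (Y ∩ S).

(⟸) Let x ∈ (S ∩ X) ∖ (Y ∩ S). Then x ∈ X ∩ S and x ∉ Y, from which x ∈ (S ∩ X) ∪ Y.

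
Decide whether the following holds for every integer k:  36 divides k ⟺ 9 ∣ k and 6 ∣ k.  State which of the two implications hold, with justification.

Only the forward implication holds.

[⇒] If 36 ∣ k, write k = 36q. Since 36 = 4·9, k = 9·(4q), so 9 ∣ k; and since 36 = 6·6, k = 6·(6q), so 6 ∣ k.

[⇐] This fails: take k = 18. Both 9 ∣ 18 and 6 ∣ 18, yet 18 is not a multiple of 36 (since 18 = 0·36 + 18), so 36 ∤ 18.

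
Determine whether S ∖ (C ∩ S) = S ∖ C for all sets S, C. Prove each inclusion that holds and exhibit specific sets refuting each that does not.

Both inclusions hold; the sets are equal.

Forward inclusion. Let x ∈ S ∖ (C ∩ S). Then x ∈ S and x ∉ C, from which x ∈ S ∖ C.

Reverse inclusion. Let x ∈ S ∖ C. Then x ∈ S and x ∉ C, from which x ∈ S ∖ (C ∩ S).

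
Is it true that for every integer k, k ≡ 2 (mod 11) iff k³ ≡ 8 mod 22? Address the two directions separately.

Only the reverse direction holds.

(⟹) This fails: take k = 13. Then 13 ≡ 2 (mod 11), but 13³ = 2197 ≡ 19 (mod 22), not 8.

(⟸) Conversely, the residues r modulo 22 with r³ ≡ 8 (mod 22) are exactly {2}, and each is ≡ 2 (mod 11).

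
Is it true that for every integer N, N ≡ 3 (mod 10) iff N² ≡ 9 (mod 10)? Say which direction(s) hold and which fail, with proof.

Not equivalent: only (⇒) holds.

(⟹) Suppose N ≡ 3 (mod 10). Write N = 10j + 3. Then (10j + 3)² = 100j² + 60j + 9 = 10(10j² + 6j) + 9, so N² ≡ 9 (mod 10).

(⟸) This fails: take N = 7. Then 7² = 49 ≡ 9 (mod 10), yet 7 ≡ 7 (mod 10), not 3.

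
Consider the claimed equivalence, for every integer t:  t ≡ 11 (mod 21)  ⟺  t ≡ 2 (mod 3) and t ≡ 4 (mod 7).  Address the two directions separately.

Both directions hold.

(←) If t ≡ 2 (mod 3) and t ≡ 4 (mod 7), then by the Chinese remainder theorem t ≡ 11 (mod 21). This is exactly t ≡ 11 (mod 21).

(→) Suppose t ≡ 11 (mod 21); write t = 21j + 11. Since 3 ∣ 21, reducing mod 3 gives t ≡ 11 ≡ 2 (mod 3); since 7 ∣ 21, reducing mod 7 gives t ≡ 11 ≡ 4 (mod 7).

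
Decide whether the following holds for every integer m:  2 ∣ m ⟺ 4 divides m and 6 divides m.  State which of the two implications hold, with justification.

The forward direction fails; the converse holds.

Converse. Suppose 4 ∣ m and 6 ∣ m. Any common multiple of 4 and 6 is a multiple of their lcm; here lcm(4, 6) = 4·6/gcd(4, 6) = 24/2 = 12, so 12 ∣ m. Since 2 ∣ 12, it follows that 2 ∣ m.

Forward direction. This fails: take m = 2. Certainly 2 ∣ 2, but 4 ∤ 2.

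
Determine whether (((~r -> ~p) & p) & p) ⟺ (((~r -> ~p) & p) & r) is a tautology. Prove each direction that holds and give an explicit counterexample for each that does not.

Converse. Assume the antecedent. If r is true, the antecedent forces (r = T, p = T), and ((~r -> ~p) & p) & p holds there. If r is false, the antecedent cannot hold. Either way ((~r -> ~p) & p) & p holds.

Forward direction. Assume the antecedent. If r is true, the antecedent forces (r = T, p = T), and ((~r -> ~p) & p) & r holds there. If r is false, the antecedent cannot hold. Either way ((~r -> ~p) & p) & r holds.

The biconditional holds.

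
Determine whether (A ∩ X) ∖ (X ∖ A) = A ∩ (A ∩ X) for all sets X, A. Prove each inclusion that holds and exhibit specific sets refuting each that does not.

Both inclusions hold.

(⟹) Let x ∈ (A ∩ X) ∖ (X ∖ A). Then x ∈ X ∩ A, from which x ∈ A ∩ (A ∩ X).

(⟸) Let x ∈ A ∩ (A ∩ X). Then x ∈ X ∩ A, from which x ∈ (A ∩ X) ∖ (X ∖ A).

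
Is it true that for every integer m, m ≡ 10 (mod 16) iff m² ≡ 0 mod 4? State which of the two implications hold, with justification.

The forward direction holds; the converse fails.

[⇒] Suppose m ≡ 10 (mod 16). Then m² ≡ 10² = 100 (mod 16), and since 4 ∣ 16, also m² ≡ 0 (mod 4).

[⇐] This fails: take m = 0. Then 0² = 0 ≡ 0 (mod 4), yet 0 ≡ 0 (mod 16), not 10.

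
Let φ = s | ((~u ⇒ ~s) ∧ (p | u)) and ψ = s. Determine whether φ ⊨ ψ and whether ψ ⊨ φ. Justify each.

(⇒) fails; (⇐) holds.

Forward direction. This fails. Under s = F, u = T, p = F, the left side is true but the right side is false.

Converse. Assume the antecedent. If s is true, s | ((~u ⇒ ~s) ∧ (p | u)) reduces to true regardless of the other variables. If s is false, the antecedent cannot hold. Either way s | ((~u ⇒ ~s) ∧ (p | u)) holds.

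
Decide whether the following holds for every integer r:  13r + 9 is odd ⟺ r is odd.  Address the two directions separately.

Both directions fail.

[⇒] This fails: r = 0 gives 13r + 9 = 9, which is odd, but 0 is even, not odd.

[⇐] This also fails: r = 7 is odd, but 13r + 9 = 100 is even, not odd.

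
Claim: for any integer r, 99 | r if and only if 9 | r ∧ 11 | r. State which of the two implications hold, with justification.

Both implications hold.

Forward direction. If 99 ∣ r, write r = 99q. Since 99 = 11·9, r = 9·(11q), so 9 ∣ r; and since 99 = 9·11, r = 11·(9q), so 11 ∣ r.

Converse. Suppose 9 ∣ r and 11 ∣ r. Any common multiple of 9 and 11 is a multiple of their lcm; here gcd(9, 11) = 1, so lcm(9, 11) = 9·11 = 99, so 99 ∣ r.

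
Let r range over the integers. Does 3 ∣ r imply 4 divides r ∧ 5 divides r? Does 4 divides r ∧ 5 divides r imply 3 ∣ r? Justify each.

Neither implication holds.

(⟹) This fails: take r = 3. Certainly 3 ∣ 3, but 4 ∤ 3.

(⟸) This fails: take r = 20. Both 4 ∣ 20 and 5 ∣ 20, yet 20 is not a multiple of 3 (since 20 = 6·3 + 2), so 3 ∤ 20.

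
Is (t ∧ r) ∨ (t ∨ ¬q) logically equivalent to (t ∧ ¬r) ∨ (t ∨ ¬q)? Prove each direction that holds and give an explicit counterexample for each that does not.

(⟹) Assume the antecedent. If q is true, the antecedent forces (r = F, q = T, t = T) or (r = T, q = T, t = T), and (t ∧ ¬r) ∨ (t ∨ ¬q) holds there. If q is false, (t ∧ ¬r) ∨ (t ∨ ¬q) reduces to true regardless of the other variables. Either way (t ∧ ¬r) ∨ (t ∨ ¬q) holds.

(⟸) Assume the antecedent. If q is true, the antecedent forces (r = F, q = T, t = T) or (r = T, q = T, t = T), and (t ∧ r) ∨ (t ∨ ¬q) holds there. If q is false, (t ∧ r) ∨ (t ∨ ¬q) reduces to true regardless of the other variables. Either way (t ∧ r) ∨ (t ∨ ¬q) holds.

Both directions hold; the statement is true.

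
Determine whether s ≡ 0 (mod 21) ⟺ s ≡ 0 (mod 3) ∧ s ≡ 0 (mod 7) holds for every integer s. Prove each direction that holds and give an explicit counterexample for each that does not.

Both directions hold; the statement is true.

(←) If s ≡ 0 (mod 3) and s ≡ 0 (mod 7), then by the Chinese remainder theorem s ≡ 0 (mod 21). This is exactly s ≡ 0 (mod 21).

(→) Suppose s ≡ 0 (mod 21); write s = 21j + 0. Since 3 ∣ 21, reducing mod 3 gives s ≡ 0 (mod 3); since 7 ∣ 21, reducing mod 7 gives s ≡ 0 (mod 7).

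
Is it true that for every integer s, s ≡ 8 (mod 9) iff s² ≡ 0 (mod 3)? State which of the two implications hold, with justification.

(→) This fails: take s = 8. Then 8 ≡ 8 (mod 9), but 8² = 64 ≡ 1 (mod 3), not 0.

(←) This fails: take s = 0. Then 0² = 0 ≡ 0 (mod 3), yet 0 ≡ 0 (mod 9), not 8.

Both directions fail.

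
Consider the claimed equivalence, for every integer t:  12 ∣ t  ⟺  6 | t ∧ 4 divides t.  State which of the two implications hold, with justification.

The biconditional holds.

Converse. Suppose 6 ∣ t and 4 ∣ t. Any common multiple of 6 and 4 is a multiple of their lcm; here lcm(6, 4) = 6·4/gcd(6, 4) = 24/2 = 12, so 12 ∣ t.

Forward direction. If 12 ∣ t, write t = 12q. Since 12 = 2·6, t = 6·(2q), so 6 ∣ t; and since 12 = 3·4, t = 4·(3q), so 4 ∣ t.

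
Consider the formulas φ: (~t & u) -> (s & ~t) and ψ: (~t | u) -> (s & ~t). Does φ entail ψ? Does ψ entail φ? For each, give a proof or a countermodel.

Only the reverse direction holds.

Forward direction. This fails. Under s = F, t = F, u = F, the left side is true but the right side is false.

Converse. Assume the antecedent. If s is true, (~t & u) -> (s & ~t) reduces to true regardless of the other variables. If s is false, the antecedent forces (s = F, t = T, u = F), and (~t & u) -> (s & ~t) holds there. Either way (~t & u) -> (s & ~t) holds.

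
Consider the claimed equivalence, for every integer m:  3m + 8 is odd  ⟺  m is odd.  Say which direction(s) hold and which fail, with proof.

Equivalent; both directions hold.

(⟹) Suppose 3m + 8 is odd. Since 3 is odd, 3m and m have the same parity, so 3m + 8 ≡ m + 8 (mod 2). As 8 is even, 3m + 8 is odd exactly when m is odd. Thus m is odd.

(⟸) Conversely, suppose m is odd; write m = 2j + 1. Then 3m + 8 = 3·(2j + 1) + 8 = 2·3j + 11, which is odd.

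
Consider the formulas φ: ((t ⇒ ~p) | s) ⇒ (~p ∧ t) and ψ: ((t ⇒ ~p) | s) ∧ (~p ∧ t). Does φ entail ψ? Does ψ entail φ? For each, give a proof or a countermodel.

Not equivalent: only (⇐) holds.

[⇒] This fails. Under p = T, t = T, s = F, the left side is true but the right side is false.

[⇐] Assume the antecedent. If p is true, the antecedent cannot hold. If p is false, the antecedent forces (p = F, t = T, s = F) or (p = F, t = T, s = T), and ((t ⇒ ~p) | s) ⇒ (~p ∧ t) holds there. Either way ((t ⇒ ~p) | s) ⇒ (~p ∧ t) holds.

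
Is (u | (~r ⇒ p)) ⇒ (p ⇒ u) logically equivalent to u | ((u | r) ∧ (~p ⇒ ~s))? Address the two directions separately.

[⇒] This fails. Under s = F, u = F, r = F, p = F, the left side is true but the right side is false.

[⇐] This fails. Under s = F, u = F, r = T, p = T, the left side is false but the right side is true.

Neither implication holds.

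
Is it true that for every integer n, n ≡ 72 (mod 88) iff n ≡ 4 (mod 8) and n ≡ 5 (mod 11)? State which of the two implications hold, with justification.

(⇒) fails and (⇐) fails.

[⇒] This fails: n = 72 gives 72 ≡ 72 (mod 88) but 72 ≡ 0 (mod 8), so the conjunction on the right does not hold.

[⇐] This fails: n = 60 satisfies both congruences on the right (60 ≡ 4 mod 8 and 60 ≡ 5 mod 11) yet 60 ≡ 60 (mod 88), not 72.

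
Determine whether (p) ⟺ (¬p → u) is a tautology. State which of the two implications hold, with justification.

Not equivalent: only (⇒) holds.

(→) Assume the antecedent. If p is true, ¬p → u reduces to true regardless of the other variables. If p is false, the antecedent cannot hold. Either way ¬p → u holds.

(←) This fails. Under p = F, u = T, the left side is false but the right side is true.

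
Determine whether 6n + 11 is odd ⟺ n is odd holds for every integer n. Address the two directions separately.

(⇒) fails; (⇐) holds.

(→) This fails: take n = 0. Then 6n + 11 = 11, which is odd, yet n = 0 is even, not odd.

(←) Suppose n is odd. Since 6 is even, 6n is even for every n, so 6n + 11 has the same parity as 11, which is odd. Hence 6n + 11 is odd.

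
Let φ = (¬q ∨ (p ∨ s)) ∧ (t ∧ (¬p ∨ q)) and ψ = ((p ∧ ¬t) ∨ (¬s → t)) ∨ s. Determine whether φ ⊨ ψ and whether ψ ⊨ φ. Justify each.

(⇒) Assume the antecedent. If t is true, ((p ∧ ¬t) ∨ (¬s → t)) ∨ s reduces to true regardless of the other variables. If t is false, the antecedent cannot hold. Either way ((p ∧ ¬t) ∨ (¬s → t)) ∨ s holds.

(⇐) This fails. Under p = T, t = F, q = F, s = F, the left side is false but the right side is true.

The forward direction holds; the converse fails.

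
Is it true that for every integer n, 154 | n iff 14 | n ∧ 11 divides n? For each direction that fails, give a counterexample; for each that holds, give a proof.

Both directions hold; the statement is true.

(⇒) If 154 ∣ n, write n = 154q. Since 154 = 11·14, n = 14·(11q), so 14 ∣ n; and since 154 = 14·11, n = 11·(14q), so 11 ∣ n.

(⇐) Suppose 14 ∣ n and 11 ∣ n. Any common multiple of 14 and 11 is a multiple of their lcm; here gcd(14, 11) = 1, so lcm(14, 11) = 14·11 = 154, so 154 ∣ n.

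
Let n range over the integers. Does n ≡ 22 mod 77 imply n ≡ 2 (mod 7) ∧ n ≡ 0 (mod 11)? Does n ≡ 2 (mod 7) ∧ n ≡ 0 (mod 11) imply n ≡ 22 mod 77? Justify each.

(⇒) fails and (⇐) fails.

[⇒] This fails: n = 22 gives 22 ≡ 22 (mod 77) but 22 ≡ 1 (mod 7), so the conjunction on the right does not hold.

[⇐] This fails: n = 44 satisfies both congruences on the right (44 ≡ 2 mod 7 and 44 ≡ 0 mod 11) yet 44 ≡ 44 (mod 77), not 22.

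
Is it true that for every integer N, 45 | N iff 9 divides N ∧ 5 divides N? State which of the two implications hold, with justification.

(⟹) If 45 ∣ N, write N = 45q. Since 45 = 5·9, N = 9·(5q), so 9 ∣ N; and since 45 = 9·5, N = 5·(9q), so 5 ∣ N.

(⟸) Suppose 9 ∣ N and 5 ∣ N. Any common multiple of 9 and 5 is a multiple of their lcm; here gcd(9, 5) = 1, so lcm(9, 5) = 9·5 = 45, so 45 ∣ N.

Equivalent; both directions hold.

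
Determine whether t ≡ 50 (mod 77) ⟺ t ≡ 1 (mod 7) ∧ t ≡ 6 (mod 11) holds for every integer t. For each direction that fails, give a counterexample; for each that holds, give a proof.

Equivalent; both directions hold.

(⇐) If t ≡ 1 (mod 7) and t ≡ 6 (mod 11), then by the Chinese remainder theorem t ≡ 50 (mod 77). This is exactly t ≡ 50 (mod 77).

(⇒) Suppose t ≡ 50 (mod 77); write t = 77j + 50. Since 7 ∣ 77, reducing mod 7 gives t ≡ 50 ≡ 1 (mod 7); since 11 ∣ 77, reducing mod 11 gives t ≡ 50 ≡ 6 (mod 11).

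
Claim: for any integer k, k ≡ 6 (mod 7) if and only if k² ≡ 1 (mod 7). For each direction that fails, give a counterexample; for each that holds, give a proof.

(⟹) Suppose k ≡ 6 (mod 7). Write k = 7j + 6. Then (7j + 6)² = 49j² + 84j + 36 = 7(7j² + 12j + 5) + 1, so k² ≡ 1 (mod 7).

(⟸) This fails: take k = 1. Then 1² = 1 ≡ 1 (mod 7), yet 1 ≡ 1 (mod 7), not 6.

(⇒) holds; (⇐) fails.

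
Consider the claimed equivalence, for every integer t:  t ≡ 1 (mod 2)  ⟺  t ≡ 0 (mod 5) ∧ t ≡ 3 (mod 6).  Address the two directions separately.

Converse. If t ≡ 0 (mod 5) and t ≡ 3 (mod 6), then by the Chinese remainder theorem t ≡ 15 (mod 30). Since 15 ≡ 1 (mod 2) and 2 ∣ 30, we get t ≡ 1 (mod 2).

Forward direction. This fails: t = 1 gives 1 ≡ 1 (mod 2) but 1 ≡ 1 (mod 5), so the conjunction on the right does not hold.

The forward direction fails; the converse holds.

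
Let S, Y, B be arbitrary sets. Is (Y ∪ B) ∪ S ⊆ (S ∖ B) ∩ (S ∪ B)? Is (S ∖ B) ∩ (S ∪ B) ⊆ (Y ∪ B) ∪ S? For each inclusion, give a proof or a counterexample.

(⊆) fails; (⊇) holds.

(⟹) This inclusion fails. Take S = ∅, Y = {1}, B = ∅; then 1 ∈ (Y ∪ B) ∪ S but 1 ∉ (S ∖ B) ∩ (S ∪ B).

(⟸) Let x ∈ (S ∖ B) ∩ (S ∪ B). Then either x ∈ S and x ∉ Y, B; or x ∈ S ∩ Y and x ∉ B. In each case x ∈ (Y ∪ B) ∪ S, so (S ∖ B) ∩ (S ∪ B) ⊆ (Y ∪ B) ∪ S.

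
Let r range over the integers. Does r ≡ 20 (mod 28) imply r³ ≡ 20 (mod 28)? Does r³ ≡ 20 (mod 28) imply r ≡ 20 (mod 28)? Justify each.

Forward direction. Suppose r ≡ 20 (mod 28). Write r = 28j + 20. Then (28j + 20)³ = 21952j³ + 47040j² + 33600j + 8000 = 28(784j³ + 1680j² + 1200j + 285) + 20, so r³ ≡ 20 (mod 28).

Converse. This fails: take r = 6. Then 6³ = 216 ≡ 20 (mod 28), yet 6 ≡ 6 (mod 28), not 20.

Only the forward direction holds.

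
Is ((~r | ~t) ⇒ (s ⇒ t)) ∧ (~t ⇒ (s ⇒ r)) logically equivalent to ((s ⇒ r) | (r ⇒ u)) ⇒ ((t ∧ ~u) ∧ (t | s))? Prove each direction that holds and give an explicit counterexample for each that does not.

The forward direction fails; the converse holds.

[⇒] This fails. Under u = F, s = F, r = F, t = F, the left side is true but the right side is false.

[⇐] Assume the antecedent. If s is true, the antecedent forces (u = F, s = T, r = F, t = T) or (u = F, s = T, r = T, t = T), and the consequent holds there. If s is false, the consequent reduces to true regardless of the other variables. Either way the consequent holds.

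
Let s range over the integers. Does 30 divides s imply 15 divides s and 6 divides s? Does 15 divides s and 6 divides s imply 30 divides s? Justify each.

(⟹) If 30 ∣ s, write s = 30q. Since 30 = 2·15, s = 15·(2q), so 15 ∣ s; and since 30 = 5·6, s = 6·(5q), so 6 ∣ s.

(⟸) Suppose 15 ∣ s and 6 ∣ s. Any common multiple of 15 and 6 is a multiple of their lcm; here lcm(15, 6) = 15·6/gcd(15, 6) = 90/3 = 30, so 30 ∣ s.

Both directions hold; the statement is true.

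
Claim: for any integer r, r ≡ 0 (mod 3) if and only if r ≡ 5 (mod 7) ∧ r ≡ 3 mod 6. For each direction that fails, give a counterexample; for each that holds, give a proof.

Not equivalent: only (⇐) holds.

Converse. If r ≡ 5 (mod 7) and r ≡ 3 (mod 6), then by the Chinese remainder theorem r ≡ 33 (mod 42). Since 33 ≡ 0 (mod 3) and 3 ∣ 42, we get r ≡ 0 (mod 3).

Forward direction. This fails: r = 0 gives 0 ≡ 0 (mod 3) but 0 ≡ 0 (mod 7), so the conjunction on the right does not hold.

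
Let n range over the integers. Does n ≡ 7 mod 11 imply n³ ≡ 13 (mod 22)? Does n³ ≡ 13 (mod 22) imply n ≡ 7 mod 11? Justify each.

(⟹) This fails: take n = 18. Then 18 ≡ 7 (mod 11), but 18³ = 5832 ≡ 2 (mod 22), not 13.

(⟸) Conversely, the residues r modulo 22 with r³ ≡ 13 (mod 22) are exactly {7}, and each is ≡ 7 (mod 11).

Not equivalent: only (⇐) holds.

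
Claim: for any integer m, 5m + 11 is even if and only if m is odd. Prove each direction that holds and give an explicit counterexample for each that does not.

Forward direction. Suppose 5m + 11 is even. Since 5 is odd, 5m and m have the same parity, so 5m + 11 ≡ m + 11 (mod 2). As 11 is odd, 5m + 11 is even exactly when m is odd. Thus m is odd.

Converse. Suppose m is odd; write m = 2j + 1. Then 5m + 11 = 5·(2j + 1) + 11 = 2·5j + 16, which is even.

The biconditional holds.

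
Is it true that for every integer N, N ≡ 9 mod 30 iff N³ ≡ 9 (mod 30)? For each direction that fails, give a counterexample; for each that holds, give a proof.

(⇒) Suppose N ≡ 9 mod 30. Write N = 30j + 9. Then (30j + 9)³ = 27000j³ + 24300j² + 7290j + 729 = 30(900j³ + 810j² + 243j + 24) + 9, so N³ ≡ 9 (mod 30).

(⇐) Conversely, suppose N³ ≡ 9 (mod 30). The only residue r in {0, …, 29} with r³ ≡ 9 (mod 30) is r = 9, so N ≡ 9 (mod 30).

Both implications hold.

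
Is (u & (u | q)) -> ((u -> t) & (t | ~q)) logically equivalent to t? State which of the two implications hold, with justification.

(⇒) fails; (⇐) holds.

(⟹) This fails. Under q = F, u = F, t = F, the left side is true but the right side is false.

(⟸) Assume the antecedent. If q is true, the antecedent forces (q = T, u = F, t = T) or (q = T, u = T, t = T), and the consequent holds there. If q is false, the antecedent forces (q = F, u = F, t = T) or (q = F, u = T, t = T), and the consequent holds there. Either way the consequent holds.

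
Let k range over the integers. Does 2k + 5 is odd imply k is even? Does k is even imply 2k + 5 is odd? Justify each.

Converse. Suppose k is even. Since 2 is even, 2k is even for every k, so 2k + 5 has the same parity as 5, which is odd. Hence 2k + 5 is odd.

Forward direction. This fails: take k = 5. Then 2k + 5 = 15, which is odd, yet k = 5 is odd, not even.

Only the reverse direction holds.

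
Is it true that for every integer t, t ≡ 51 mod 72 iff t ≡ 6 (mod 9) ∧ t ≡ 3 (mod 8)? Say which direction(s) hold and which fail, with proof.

Both directions hold; the statement is true.

(⇒) Suppose t ≡ 51 (mod 72); write t = 72j + 51. Since 9 ∣ 72, reducing mod 9 gives t ≡ 51 ≡ 6 (mod 9); since 8 ∣ 72, reducing mod 8 gives t ≡ 51 ≡ 3 (mod 8).

(⇐) Conversely, if t ≡ 6 (mod 9) and t ≡ 3 (mod 8), then by the Chinese remainder theorem t ≡ 51 (mod 72). This is exactly t ≡ 51 (mod 72).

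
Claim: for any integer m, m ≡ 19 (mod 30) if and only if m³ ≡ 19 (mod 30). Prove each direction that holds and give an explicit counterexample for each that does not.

(⟹) Suppose m ≡ 19 (mod 30). Write m = 30j + 19. Then (30j + 19)³ = 27000j³ + 51300j² + 32490j + 6859 = 30(900j³ + 1710j² + 1083j + 228) + 19, so m³ ≡ 19 (mod 30).

(⟸) Conversely, suppose m³ ≡ 19 (mod 30). The only residue r in {0, …, 29} with r³ ≡ 19 (mod 30) is r = 19, so m ≡ 19 (mod 30).

Equivalent; both directions hold.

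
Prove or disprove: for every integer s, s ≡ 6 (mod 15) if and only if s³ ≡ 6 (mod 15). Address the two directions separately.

Equivalent; both directions hold.

[⇐] Suppose s³ ≡ 6 (mod 15). The only residue r in {0, …, 14} with r³ ≡ 6 (mod 15) is r = 6, so s ≡ 6 (mod 15).

[⇒] Suppose s ≡ 6 (mod 15). Write s = 15j + 6. Then (15j + 6)³ = 3375j³ + 4050j² + 1620j + 216 = 15(225j³ + 270j² + 108j + 14) + 6, so s³ ≡ 6 (mod 15).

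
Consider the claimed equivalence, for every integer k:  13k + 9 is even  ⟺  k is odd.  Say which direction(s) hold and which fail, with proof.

The biconditional holds.

[⇒] Suppose 13k + 9 is even. Since 13 is odd, 13k and k have the same parity, so 13k + 9 ≡ k + 9 (mod 2). As 9 is odd, 13k + 9 is even exactly when k is odd. Thus k is odd.

[⇐] Conversely, suppose k is odd; write k = 2j + 1. Then 13k + 9 = 13·(2j + 1) + 9 = 2·13j + 22, which is even.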